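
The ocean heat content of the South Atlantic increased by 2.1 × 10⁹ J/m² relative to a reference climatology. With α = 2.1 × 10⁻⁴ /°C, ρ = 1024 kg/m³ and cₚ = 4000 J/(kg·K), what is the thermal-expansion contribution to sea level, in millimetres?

Δh = 108 mm

Δh = αQ/(ρcₚ) = 2.1×10⁻⁴ × 2.1×10⁹ / (1024 × 4000) ≈ 0.10767 m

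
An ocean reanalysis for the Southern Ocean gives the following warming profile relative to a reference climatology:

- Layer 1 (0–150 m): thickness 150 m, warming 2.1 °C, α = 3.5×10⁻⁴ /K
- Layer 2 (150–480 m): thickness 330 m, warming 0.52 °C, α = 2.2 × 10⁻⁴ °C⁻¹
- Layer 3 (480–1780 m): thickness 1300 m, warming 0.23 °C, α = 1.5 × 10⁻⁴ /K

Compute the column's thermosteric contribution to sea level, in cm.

0–150 m: 150 × 3.5×10⁻⁴ × 2.1 = 0.11025 m
Layer 2: 330 × 2.2×10⁻⁴ × 0.52 = 0.037752 m
Layer 3: 0.23 × 1300 × 1.5×10⁻⁴ = 0.04485 m
Δh = 0.11025 + 0.037752 + 0.04485 = 0.192852 m ≈ 19 cm

19 cm of thermosteric rise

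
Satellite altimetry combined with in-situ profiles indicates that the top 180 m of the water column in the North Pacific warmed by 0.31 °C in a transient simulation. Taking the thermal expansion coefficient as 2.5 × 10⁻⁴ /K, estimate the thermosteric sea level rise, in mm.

Δh = αΔT·H = 2.5×10⁻⁴ × 0.31 × 180 = 0.01395 m

14 mm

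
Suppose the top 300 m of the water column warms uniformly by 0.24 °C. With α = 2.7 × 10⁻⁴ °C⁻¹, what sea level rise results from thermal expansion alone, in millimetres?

Δh = αΔT·H = 2.7×10⁻⁴ × 0.24 × 300 = 0.01944 m

Δh = 19.4 mm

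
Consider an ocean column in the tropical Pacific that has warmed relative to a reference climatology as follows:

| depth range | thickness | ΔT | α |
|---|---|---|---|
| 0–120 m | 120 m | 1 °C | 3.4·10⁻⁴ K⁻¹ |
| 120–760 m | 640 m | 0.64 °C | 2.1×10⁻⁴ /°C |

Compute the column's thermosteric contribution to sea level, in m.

0.127 m

Layer 1: 120 × 1 × 3.4×10⁻⁴ = 0.04080 m
120–760 m: 0.64 × 2.1×10⁻⁴ × 640 = 0.086016 m
Δh = 0.04080 + 0.086016 = 0.126816 m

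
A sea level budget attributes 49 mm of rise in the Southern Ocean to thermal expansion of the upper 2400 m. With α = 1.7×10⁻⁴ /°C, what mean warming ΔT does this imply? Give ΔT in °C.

ΔT ≈ 0.12 °C

ΔT = Δh/(αH) = 0.049 / (1.7×10⁻⁴ × 2400) ≈ 0.1201 °C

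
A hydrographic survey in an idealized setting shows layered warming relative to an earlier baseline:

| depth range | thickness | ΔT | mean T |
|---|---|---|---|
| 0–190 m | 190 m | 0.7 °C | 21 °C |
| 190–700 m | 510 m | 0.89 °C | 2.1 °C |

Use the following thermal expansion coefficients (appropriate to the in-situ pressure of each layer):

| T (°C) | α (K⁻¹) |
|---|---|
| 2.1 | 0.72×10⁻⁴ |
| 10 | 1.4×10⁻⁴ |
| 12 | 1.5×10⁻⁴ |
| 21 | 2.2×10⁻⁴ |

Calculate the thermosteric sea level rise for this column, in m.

Layer 1 at 21 °C → α = 2.2×10⁻⁴ K⁻¹
Layer 2 at 2.1 °C → α = 0.72×10⁻⁴ K⁻¹
Layer 1: 190 × 0.7 × 2.2×10⁻⁴ = 0.02926 m
Layer 2: 0.72×10⁻⁴ × 510 × 0.89 = 0.0326808 m
Δh = 0.02926 + 0.0326808 = 0.0619408 m

Δh ≈ 0.0619 m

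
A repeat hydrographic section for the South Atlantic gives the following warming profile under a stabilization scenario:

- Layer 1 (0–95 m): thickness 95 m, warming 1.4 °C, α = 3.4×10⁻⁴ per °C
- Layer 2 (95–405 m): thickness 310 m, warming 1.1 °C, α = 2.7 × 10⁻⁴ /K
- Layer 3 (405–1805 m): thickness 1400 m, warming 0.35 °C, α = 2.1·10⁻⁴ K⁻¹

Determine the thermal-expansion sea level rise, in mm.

Δh = 240 mm

3.4×10⁻⁴ × 95 × 1.4 = 0.04522 m
310 × 2.7×10⁻⁴ × 1.1 = 0.09207 m
Layer 3: 2.1×10⁻⁴ × 0.35 × 1400 = 0.10290 m
Δh = 0.04522 + 0.09207 + 0.10290 = 0.24019 m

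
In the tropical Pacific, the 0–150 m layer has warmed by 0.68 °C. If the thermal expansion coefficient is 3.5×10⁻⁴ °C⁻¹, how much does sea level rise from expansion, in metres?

Δh = 0.0357 m

Δh = αΔT·H = 3.5×10⁻⁴ × 0.68 × 150 = 0.03570 m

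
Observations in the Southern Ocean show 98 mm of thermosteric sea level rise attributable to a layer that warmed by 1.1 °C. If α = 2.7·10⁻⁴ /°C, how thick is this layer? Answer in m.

H = Δh/(αΔT) = 0.098 / (2.7×10⁻⁴ × 1.1) ≈ 330.0 m

about 330 m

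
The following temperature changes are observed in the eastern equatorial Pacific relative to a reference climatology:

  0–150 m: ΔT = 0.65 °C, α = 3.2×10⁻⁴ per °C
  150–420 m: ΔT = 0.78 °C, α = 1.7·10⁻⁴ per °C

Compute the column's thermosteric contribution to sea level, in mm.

67 mm of thermosteric rise

Layer 1: 3.2×10⁻⁴ × 150 × 0.65 = 0.03120 m
270 × 0.78 × 1.7×10⁻⁴ = 0.035802 m
Δh = 0.03120 + 0.035802 = 0.067002 m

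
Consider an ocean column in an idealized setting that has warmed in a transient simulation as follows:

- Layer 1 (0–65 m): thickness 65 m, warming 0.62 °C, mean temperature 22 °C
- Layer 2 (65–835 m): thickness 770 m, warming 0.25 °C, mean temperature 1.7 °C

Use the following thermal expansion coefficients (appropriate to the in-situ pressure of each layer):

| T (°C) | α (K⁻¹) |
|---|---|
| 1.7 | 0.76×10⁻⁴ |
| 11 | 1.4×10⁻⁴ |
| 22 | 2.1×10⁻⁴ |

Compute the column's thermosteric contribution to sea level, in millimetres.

Δh ≈ 23 mm

Layer 1 at 22 °C → α = 2.1×10⁻⁴ K⁻¹
Layer 2 at 1.7 °C → α = 0.76×10⁻⁴ K⁻¹
Layer 1: 65 × 0.62 × 2.1×10⁻⁴ = 0.008463 m
65–835 m: 0.25 × 770 × 0.76×10⁻⁴ = 0.01463 m
Δh = 0.008463 + 0.01463 = 0.023093 m ≈ 23 mm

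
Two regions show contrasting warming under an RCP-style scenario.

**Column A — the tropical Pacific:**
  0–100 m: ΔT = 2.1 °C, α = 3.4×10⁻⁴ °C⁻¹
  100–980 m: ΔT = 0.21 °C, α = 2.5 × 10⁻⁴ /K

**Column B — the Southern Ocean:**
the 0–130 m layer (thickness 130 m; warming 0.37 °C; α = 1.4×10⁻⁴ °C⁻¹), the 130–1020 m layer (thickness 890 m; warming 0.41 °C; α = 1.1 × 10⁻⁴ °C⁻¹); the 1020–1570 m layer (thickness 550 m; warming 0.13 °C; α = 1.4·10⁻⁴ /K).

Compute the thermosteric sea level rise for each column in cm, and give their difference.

Δh_A ≈ 11.8 cm, Δh_B ≈ 5.69 cm; difference ≈ 6.07 cm

A 3.4×10⁻⁴ × 100 × 2.1 = 0.07140 m
A 100–980 m: 2.5×10⁻⁴ × 880 × 0.21 = 0.04620 m
A total: 0.11760 m
B 0–130 m: 130 × 0.37 × 1.4×10⁻⁴ = 0.006734 m
B Layer 2: 1.1×10⁻⁴ × 0.41 × 890 = 0.040139 m
B Layer 3: 1.4×10⁻⁴ × 550 × 0.13 = 0.01001 m
B total: 0.056883 m
Difference: 0.11760 − 0.056883 = 0.060717 m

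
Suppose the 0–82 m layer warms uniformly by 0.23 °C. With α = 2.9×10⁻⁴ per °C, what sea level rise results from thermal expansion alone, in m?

0.0055 m of thermosteric rise

Δh = αΔT·H = 2.9×10⁻⁴ × 0.23 × 82 = 0.0054694 m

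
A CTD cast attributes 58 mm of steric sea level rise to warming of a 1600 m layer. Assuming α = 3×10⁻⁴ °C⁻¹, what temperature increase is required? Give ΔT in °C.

ΔT = Δh/(αH) = 0.058 / (3×10⁻⁴ × 1600) ≈ 0.1208 °C

ΔT ≈ 0.12 °C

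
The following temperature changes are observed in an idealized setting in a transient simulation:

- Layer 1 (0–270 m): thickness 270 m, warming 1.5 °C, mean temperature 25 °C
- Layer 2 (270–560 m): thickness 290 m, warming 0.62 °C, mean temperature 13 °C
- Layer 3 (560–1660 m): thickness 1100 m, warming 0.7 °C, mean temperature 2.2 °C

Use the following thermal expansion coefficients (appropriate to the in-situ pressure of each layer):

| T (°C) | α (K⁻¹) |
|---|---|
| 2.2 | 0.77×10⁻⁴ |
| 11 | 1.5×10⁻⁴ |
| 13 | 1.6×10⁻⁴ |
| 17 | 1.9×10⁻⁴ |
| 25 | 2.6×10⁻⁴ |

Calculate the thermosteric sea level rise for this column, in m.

Layer 1 at 25 °C → α = 2.6×10⁻⁴ K⁻¹
Layer 2 at 13 °C → α = 1.6×10⁻⁴ K⁻¹
Layer 3 at 2.2 °C → α = 0.77×10⁻⁴ K⁻¹
0–270 m: 2.6×10⁻⁴ × 270 × 1.5 = 0.10530 m
270–560 m: 0.62 × 1.6×10⁻⁴ × 290 = 0.028768 m
560–1660 m: 0.77×10⁻⁴ × 1100 × 0.7 = 0.05929 m
Δh = 0.10530 + 0.028768 + 0.05929 = 0.193358 m

0.193 m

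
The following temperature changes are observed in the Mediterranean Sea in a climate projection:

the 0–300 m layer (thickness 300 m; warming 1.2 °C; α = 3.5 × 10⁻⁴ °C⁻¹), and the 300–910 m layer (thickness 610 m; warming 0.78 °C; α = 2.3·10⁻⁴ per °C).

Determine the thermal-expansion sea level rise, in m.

1.2 × 3.5×10⁻⁴ × 300 = 0.12600 m
610 × 0.78 × 2.3×10⁻⁴ = 0.109434 m
Δh = 0.12600 + 0.109434 = 0.235434 m

Δh = 0.235 m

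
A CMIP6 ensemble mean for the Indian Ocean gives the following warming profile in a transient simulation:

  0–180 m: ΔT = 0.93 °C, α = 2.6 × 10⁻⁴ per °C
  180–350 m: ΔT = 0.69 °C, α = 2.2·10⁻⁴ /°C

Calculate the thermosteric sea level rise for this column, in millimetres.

Layer 1: 2.6×10⁻⁴ × 180 × 0.93 = 0.043524 m
Layer 2: 2.2×10⁻⁴ × 170 × 0.69 = 0.025806 m
Δh = 0.043524 + 0.025806 = 0.06933 m

Δh ≈ 69.3 mm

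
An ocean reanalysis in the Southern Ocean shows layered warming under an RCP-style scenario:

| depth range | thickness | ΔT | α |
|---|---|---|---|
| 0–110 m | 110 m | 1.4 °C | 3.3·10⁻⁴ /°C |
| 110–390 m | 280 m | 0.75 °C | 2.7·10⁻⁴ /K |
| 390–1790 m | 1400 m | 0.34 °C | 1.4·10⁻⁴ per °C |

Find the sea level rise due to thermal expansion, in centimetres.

Layer 1: 1.4 × 110 × 3.3×10⁻⁴ = 0.05082 m
110–390 m: 0.75 × 280 × 2.7×10⁻⁴ = 0.05670 m
Layer 3: 1400 × 0.34 × 1.4×10⁻⁴ = 0.06664 m
Δh = 0.05082 + 0.05670 + 0.06664 = 0.17416 m ≈ 17.4 cm

Δh ≈ 17.4 cm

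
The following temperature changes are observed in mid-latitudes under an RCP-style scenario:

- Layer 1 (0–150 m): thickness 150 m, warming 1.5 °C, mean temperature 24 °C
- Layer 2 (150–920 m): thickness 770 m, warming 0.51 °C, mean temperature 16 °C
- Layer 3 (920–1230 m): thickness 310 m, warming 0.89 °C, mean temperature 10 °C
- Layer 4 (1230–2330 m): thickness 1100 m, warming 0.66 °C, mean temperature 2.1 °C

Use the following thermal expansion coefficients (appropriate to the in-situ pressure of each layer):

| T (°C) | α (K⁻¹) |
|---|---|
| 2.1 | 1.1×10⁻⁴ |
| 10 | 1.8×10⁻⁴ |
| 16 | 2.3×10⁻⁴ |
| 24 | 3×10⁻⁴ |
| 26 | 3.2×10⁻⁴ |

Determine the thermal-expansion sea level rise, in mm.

Δh = 287 mm

Layer 1 at 24 °C → α = 3×10⁻⁴ K⁻¹
Layer 2 at 16 °C → α = 2.3×10⁻⁴ K⁻¹
Layer 3 at 10 °C → α = 1.8×10⁻⁴ K⁻¹
Layer 4 at 2.1 °C → α = 1.1×10⁻⁴ K⁻¹
Layer 1: 3×10⁻⁴ × 1.5 × 150 = 0.06750 m
Layer 2: 0.51 × 2.3×10⁻⁴ × 770 = 0.090321 m
920–1230 m: 310 × 1.8×10⁻⁴ × 0.89 = 0.049662 m
1230–2330 m: 0.66 × 1.1×10⁻⁴ × 1100 = 0.07986 m
Δh = 0.06750 + 0.090321 + 0.049662 + 0.07986 = 0.287343 m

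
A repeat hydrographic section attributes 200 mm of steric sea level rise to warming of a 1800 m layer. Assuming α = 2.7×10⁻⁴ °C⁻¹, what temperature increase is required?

ΔT = Δh/(αH) = 0.2 / (2.7×10⁻⁴ × 1800) ≈ 0.4115 K

about 0.412 K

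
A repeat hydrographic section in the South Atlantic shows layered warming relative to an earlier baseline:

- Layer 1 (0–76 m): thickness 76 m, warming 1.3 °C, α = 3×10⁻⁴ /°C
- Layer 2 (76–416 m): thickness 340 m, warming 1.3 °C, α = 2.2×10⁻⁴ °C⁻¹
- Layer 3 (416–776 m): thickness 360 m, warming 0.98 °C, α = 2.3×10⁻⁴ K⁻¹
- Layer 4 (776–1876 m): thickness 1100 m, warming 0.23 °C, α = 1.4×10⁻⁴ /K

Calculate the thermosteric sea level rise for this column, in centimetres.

24.3 cm

0–76 m: 3×10⁻⁴ × 76 × 1.3 = 0.02964 m
340 × 2.2×10⁻⁴ × 1.3 = 0.09724 m
2.3×10⁻⁴ × 0.98 × 360 = 0.081144 m
Layer 4: 0.23 × 1.4×10⁻⁴ × 1100 = 0.03542 m
Δh = 0.02964 + 0.09724 + 0.081144 + 0.03542 = 0.243444 m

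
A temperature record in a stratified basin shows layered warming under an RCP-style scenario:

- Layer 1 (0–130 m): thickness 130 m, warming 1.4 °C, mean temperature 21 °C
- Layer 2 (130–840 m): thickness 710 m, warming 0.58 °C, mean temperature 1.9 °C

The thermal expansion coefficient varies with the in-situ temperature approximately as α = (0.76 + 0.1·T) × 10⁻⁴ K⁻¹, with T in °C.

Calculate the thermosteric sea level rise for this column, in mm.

91.2 mm

Layer 1: α = (0.76 + 0.1×21)×10⁻⁴ = 2.86×10⁻⁴ K⁻¹
Layer 2: α = (0.76 + 0.1×1.9)×10⁻⁴ = 0.95×10⁻⁴ K⁻¹
0–130 m: 2.86×10⁻⁴ × 1.4 × 130 = 0.052052 m
130–840 m: 0.58 × 0.95×10⁻⁴ × 710 = 0.039121 m
Δh = 0.052052 + 0.039121 = 0.091173 m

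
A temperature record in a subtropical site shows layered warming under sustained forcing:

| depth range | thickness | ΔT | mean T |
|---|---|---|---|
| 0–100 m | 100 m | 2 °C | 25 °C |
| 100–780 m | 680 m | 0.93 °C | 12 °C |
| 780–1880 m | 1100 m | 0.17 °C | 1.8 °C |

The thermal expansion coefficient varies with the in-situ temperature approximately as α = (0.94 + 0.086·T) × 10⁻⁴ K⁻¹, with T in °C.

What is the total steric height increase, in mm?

Layer 1: α = (0.94 + 0.086×25)×10⁻⁴ = 3.09×10⁻⁴ K⁻¹
Layer 2: α = (0.94 + 0.086×12)×10⁻⁴ = 1.972×10⁻⁴ K⁻¹
Layer 3: α = (0.94 + 0.086×1.8)×10⁻⁴ = 1.0948×10⁻⁴ K⁻¹
3.09×10⁻⁴ × 100 × 2 = 0.06180 m
0.93 × 1.972×10⁻⁴ × 680 = 0.12470928 m
Layer 3: 1100 × 1.0948×10⁻⁴ × 0.17 = 0.02047276 m
Δh = 0.06180 + 0.12470928 + 0.02047276 = 0.20698204 m ≈ 207 mm

207 mm of thermosteric rise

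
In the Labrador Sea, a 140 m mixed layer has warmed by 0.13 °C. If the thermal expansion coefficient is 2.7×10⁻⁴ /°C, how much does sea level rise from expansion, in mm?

Δh = αΔT·H = 2.7×10⁻⁴ × 0.13 × 140 = 0.004914 m

Δh = 4.9 mm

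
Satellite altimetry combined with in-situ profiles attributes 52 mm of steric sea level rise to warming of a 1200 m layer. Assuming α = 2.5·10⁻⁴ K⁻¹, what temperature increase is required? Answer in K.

ΔT = Δh/(αH) = 0.052 / (2.5×10⁻⁴ × 1200) ≈ 0.1733 K

ΔT ≈ 0.173 K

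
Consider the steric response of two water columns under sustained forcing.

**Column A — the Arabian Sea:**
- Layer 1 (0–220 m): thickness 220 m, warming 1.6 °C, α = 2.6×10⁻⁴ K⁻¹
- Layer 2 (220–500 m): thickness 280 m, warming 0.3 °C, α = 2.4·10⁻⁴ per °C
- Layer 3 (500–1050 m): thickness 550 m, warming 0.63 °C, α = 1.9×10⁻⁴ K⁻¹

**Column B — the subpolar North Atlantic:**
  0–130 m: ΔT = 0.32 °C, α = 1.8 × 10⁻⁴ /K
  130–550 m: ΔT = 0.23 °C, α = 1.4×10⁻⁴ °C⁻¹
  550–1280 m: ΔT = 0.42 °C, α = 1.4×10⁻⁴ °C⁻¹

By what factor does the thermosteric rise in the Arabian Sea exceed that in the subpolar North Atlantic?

A 220 × 2.6×10⁻⁴ × 1.6 = 0.09152 m
A Layer 2: 0.3 × 280 × 2.4×10⁻⁴ = 0.02016 m
A 1.9×10⁻⁴ × 550 × 0.63 = 0.065835 m
A total: 0.177515 m
B 0–130 m: 130 × 0.32 × 1.8×10⁻⁴ = 0.007488 m
B 130–550 m: 0.23 × 1.4×10⁻⁴ × 420 = 0.013524 m
B 1.4×10⁻⁴ × 730 × 0.42 = 0.042924 m
B total: 0.063936 m
Ratio: 0.177515 / 0.063936 ≈ 2.776

a factor of 2.78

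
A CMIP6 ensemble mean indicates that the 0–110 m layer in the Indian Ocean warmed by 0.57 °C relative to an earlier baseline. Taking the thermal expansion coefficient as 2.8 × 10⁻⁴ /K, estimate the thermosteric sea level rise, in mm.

Δh = αΔT·H = 2.8×10⁻⁴ × 0.57 × 110 = 0.017556 m

about 17.6 mm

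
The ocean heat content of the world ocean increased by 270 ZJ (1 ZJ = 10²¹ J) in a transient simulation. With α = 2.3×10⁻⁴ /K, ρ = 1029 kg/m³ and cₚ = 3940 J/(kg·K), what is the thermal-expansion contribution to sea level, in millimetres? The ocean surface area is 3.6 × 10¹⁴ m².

about 43 mm

Per unit area: Q = 270×10²¹ / (3.6×10¹⁴) = 7.5×10⁸ J/m²
Δh = αQ/(ρcₚ) = 2.3×10⁻⁴ × 7.5×10⁸ / (1029 × 3940) ≈ 0.042548 m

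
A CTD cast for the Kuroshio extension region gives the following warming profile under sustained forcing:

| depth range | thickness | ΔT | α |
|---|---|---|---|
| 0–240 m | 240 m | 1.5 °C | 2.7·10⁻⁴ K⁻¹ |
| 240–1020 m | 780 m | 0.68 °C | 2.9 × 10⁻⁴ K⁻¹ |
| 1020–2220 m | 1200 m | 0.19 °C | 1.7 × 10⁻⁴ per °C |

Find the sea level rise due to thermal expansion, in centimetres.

Δh = 29.0 cm

2.7×10⁻⁴ × 1.5 × 240 = 0.09720 m
Layer 2: 2.9×10⁻⁴ × 780 × 0.68 = 0.153816 m
Layer 3: 0.19 × 1200 × 1.7×10⁻⁴ = 0.03876 m
Δh = 0.09720 + 0.153816 + 0.03876 = 0.289776 m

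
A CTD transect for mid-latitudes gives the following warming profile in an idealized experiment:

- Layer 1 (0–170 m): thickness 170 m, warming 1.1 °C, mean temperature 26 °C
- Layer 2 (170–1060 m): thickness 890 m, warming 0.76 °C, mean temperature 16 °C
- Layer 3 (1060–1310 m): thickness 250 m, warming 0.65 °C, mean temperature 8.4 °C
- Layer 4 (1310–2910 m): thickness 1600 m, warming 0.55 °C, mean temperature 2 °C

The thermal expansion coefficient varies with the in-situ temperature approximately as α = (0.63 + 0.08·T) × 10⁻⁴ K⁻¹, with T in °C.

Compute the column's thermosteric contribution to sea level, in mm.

270 mm

Layer 1: α = (0.63 + 0.08×26)×10⁻⁴ = 2.71×10⁻⁴ K⁻¹
Layer 2: α = (0.63 + 0.08×16)×10⁻⁴ = 1.91×10⁻⁴ K⁻¹
Layer 3: α = (0.63 + 0.08×8.4)×10⁻⁴ = 1.302×10⁻⁴ K⁻¹
Layer 4: α = (0.63 + 0.08×2)×10⁻⁴ = 0.79×10⁻⁴ K⁻¹
170 × 1.1 × 2.71×10⁻⁴ = 0.050677 m
0.76 × 1.91×10⁻⁴ × 890 = 0.1291924 m
1060–1310 m: 1.302×10⁻⁴ × 0.65 × 250 = 0.0211575 m
Layer 4: 1600 × 0.79×10⁻⁴ × 0.55 = 0.06952 m
Δh = 0.050677 + 0.1291924 + 0.0211575 + 0.06952 = 0.2705469 m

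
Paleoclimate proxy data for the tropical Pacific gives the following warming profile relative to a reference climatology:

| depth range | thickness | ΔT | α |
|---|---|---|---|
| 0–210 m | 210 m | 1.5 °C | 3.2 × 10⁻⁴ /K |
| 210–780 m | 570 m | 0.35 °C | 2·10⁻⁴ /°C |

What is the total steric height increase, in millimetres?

Layer 1: 210 × 1.5 × 3.2×10⁻⁴ = 0.10080 m
Layer 2: 0.35 × 570 × 2×10⁻⁴ = 0.03990 m
Δh = 0.10080 + 0.03990 = 0.14070 m

Δh ≈ 140 mm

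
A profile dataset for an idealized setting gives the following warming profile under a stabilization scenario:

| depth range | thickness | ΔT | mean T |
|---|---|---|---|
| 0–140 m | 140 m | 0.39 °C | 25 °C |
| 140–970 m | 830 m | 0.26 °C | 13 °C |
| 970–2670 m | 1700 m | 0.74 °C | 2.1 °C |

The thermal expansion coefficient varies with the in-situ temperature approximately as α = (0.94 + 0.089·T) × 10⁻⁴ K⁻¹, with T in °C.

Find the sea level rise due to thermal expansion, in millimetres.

Layer 1: α = (0.94 + 0.089×25)×10⁻⁴ = 3.165×10⁻⁴ K⁻¹
Layer 2: α = (0.94 + 0.089×13)×10⁻⁴ = 2.097×10⁻⁴ K⁻¹
Layer 3: α = (0.94 + 0.089×2.1)×10⁻⁴ = 1.1269×10⁻⁴ K⁻¹
0–140 m: 0.39 × 3.165×10⁻⁴ × 140 = 0.0172809 m
830 × 2.097×10⁻⁴ × 0.26 = 0.04525326 m
970–2670 m: 1.1269×10⁻⁴ × 1700 × 0.74 = 0.14176402 m
Δh = 0.0172809 + 0.04525326 + 0.14176402 = 0.20429818 m

Δh ≈ 204 mm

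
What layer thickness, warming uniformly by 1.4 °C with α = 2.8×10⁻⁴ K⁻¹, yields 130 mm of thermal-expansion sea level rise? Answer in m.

332 m

H = Δh/(αΔT) = 0.13 / (2.8×10⁻⁴ × 1.4) ≈ 331.6 m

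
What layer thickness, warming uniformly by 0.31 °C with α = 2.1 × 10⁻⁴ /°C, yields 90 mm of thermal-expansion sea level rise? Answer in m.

H = Δh/(αΔT) = 0.09 / (2.1×10⁻⁴ × 0.31) ≈ 1382 m

H ≈ 1380 m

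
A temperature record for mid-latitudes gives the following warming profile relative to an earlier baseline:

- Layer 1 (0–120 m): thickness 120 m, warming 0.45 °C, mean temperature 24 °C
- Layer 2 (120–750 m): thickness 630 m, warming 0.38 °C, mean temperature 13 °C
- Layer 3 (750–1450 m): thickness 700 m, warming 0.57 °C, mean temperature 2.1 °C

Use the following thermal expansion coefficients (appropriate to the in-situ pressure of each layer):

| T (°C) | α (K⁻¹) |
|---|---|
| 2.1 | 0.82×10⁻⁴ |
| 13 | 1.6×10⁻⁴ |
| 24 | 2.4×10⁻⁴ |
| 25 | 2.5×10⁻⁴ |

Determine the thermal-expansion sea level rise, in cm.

Layer 1 at 24 °C → α = 2.4×10⁻⁴ K⁻¹
Layer 2 at 13 °C → α = 1.6×10⁻⁴ K⁻¹
Layer 3 at 2.1 °C → α = 0.82×10⁻⁴ K⁻¹
2.4×10⁻⁴ × 0.45 × 120 = 0.01296 m
Layer 2: 630 × 0.38 × 1.6×10⁻⁴ = 0.038304 m
750–1450 m: 700 × 0.82×10⁻⁴ × 0.57 = 0.032718 m
Δh = 0.01296 + 0.038304 + 0.032718 = 0.083982 m

Δh ≈ 8.40 cm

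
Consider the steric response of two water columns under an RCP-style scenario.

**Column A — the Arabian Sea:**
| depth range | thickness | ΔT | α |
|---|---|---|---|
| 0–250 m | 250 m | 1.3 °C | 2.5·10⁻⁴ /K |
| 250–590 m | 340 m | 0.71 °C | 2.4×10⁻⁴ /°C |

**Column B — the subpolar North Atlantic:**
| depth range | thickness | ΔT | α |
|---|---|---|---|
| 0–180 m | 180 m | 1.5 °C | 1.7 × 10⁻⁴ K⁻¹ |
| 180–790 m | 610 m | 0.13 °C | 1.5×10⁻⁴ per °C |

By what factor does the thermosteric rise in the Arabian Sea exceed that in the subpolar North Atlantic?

≈ 2.4×

A Layer 1: 2.5×10⁻⁴ × 250 × 1.3 = 0.08125 m
A 0.71 × 340 × 2.4×10⁻⁴ = 0.057936 m
A total: 0.139186 m
B 1.7×10⁻⁴ × 180 × 1.5 = 0.04590 m
B 180–790 m: 610 × 0.13 × 1.5×10⁻⁴ = 0.011895 m
B total: 0.057795 m
Ratio: 0.139186 / 0.057795 ≈ 2.408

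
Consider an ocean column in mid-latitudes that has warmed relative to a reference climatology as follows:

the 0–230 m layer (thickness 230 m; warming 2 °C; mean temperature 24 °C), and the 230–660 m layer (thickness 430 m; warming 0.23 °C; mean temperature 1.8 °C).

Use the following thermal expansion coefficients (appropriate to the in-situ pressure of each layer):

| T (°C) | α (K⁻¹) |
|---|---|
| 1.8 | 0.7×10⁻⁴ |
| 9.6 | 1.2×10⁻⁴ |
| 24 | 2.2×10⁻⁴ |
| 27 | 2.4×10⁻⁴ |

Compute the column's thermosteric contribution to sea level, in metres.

Layer 1 at 24 °C → α = 2.2×10⁻⁴ K⁻¹
Layer 2 at 1.8 °C → α = 0.7×10⁻⁴ K⁻¹
Layer 1: 2.2×10⁻⁴ × 230 × 2 = 0.10120 m
230–660 m: 430 × 0.7×10⁻⁴ × 0.23 = 0.006923 m
Δh = 0.10120 + 0.006923 = 0.108123 m ≈ 0.108 m

about 0.108 m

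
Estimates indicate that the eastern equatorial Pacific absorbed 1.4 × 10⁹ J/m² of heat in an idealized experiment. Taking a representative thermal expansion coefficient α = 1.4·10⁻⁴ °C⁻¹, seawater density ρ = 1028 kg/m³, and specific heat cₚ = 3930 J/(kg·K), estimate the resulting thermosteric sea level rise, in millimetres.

Δh = αQ/(ρcₚ) = 1.4×10⁻⁴ × 1.4×10⁹ / (1028 × 3930) ≈ 0.048514 m

48.5 mm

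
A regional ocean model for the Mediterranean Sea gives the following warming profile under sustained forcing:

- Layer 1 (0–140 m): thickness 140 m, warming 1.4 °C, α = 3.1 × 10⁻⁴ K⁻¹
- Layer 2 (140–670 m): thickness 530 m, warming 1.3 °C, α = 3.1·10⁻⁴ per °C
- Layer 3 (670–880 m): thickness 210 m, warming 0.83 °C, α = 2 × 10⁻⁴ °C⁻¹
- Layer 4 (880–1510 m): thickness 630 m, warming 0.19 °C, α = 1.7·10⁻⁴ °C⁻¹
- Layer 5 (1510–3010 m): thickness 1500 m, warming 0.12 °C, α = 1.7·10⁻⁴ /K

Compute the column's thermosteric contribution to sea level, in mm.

3.1×10⁻⁴ × 1.4 × 140 = 0.06076 m
530 × 3.1×10⁻⁴ × 1.3 = 0.21359 m
Layer 3: 2×10⁻⁴ × 0.83 × 210 = 0.03486 m
0.19 × 1.7×10⁻⁴ × 630 = 0.020349 m
Layer 5: 1.7×10⁻⁴ × 1500 × 0.12 = 0.03060 m
Δh = 0.06076 + 0.21359 + 0.03486 + 0.020349 + 0.03060 = 0.360159 m

Δh ≈ 360 mm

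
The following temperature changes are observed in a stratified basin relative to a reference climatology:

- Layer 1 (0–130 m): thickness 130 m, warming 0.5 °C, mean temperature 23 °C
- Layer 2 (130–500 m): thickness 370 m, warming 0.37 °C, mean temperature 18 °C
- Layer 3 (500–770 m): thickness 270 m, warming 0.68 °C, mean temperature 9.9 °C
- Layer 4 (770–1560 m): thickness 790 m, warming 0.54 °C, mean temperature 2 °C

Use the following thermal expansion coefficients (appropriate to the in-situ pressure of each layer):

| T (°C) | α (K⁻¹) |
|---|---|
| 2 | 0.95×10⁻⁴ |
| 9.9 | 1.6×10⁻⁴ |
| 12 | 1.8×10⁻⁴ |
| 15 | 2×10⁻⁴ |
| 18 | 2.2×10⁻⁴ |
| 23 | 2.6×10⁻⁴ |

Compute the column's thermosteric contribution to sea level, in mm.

Layer 1 at 23 °C → α = 2.6×10⁻⁴ K⁻¹
Layer 2 at 18 °C → α = 2.2×10⁻⁴ K⁻¹
Layer 3 at 9.9 °C → α = 1.6×10⁻⁴ K⁻¹
Layer 4 at 2 °C → α = 0.95×10⁻⁴ K⁻¹
0–130 m: 0.5 × 130 × 2.6×10⁻⁴ = 0.01690 m
0.37 × 370 × 2.2×10⁻⁴ = 0.030118 m
Layer 3: 1.6×10⁻⁴ × 270 × 0.68 = 0.029376 m
770–1560 m: 0.54 × 790 × 0.95×10⁻⁴ = 0.040527 m
Δh = 0.01690 + 0.030118 + 0.029376 + 0.040527 = 0.116921 m

Δh ≈ 120 mm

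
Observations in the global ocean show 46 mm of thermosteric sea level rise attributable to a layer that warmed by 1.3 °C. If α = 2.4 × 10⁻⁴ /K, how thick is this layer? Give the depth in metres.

about 150 m

H = Δh/(αΔT) = 0.046 / (2.4×10⁻⁴ × 1.3) ≈ 147.4 m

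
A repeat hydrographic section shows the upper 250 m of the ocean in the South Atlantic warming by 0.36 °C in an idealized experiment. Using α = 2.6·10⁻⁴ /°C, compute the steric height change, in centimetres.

Δh = αΔT·H = 2.6×10⁻⁴ × 0.36 × 250 = 0.02340 m

about 2.34 cm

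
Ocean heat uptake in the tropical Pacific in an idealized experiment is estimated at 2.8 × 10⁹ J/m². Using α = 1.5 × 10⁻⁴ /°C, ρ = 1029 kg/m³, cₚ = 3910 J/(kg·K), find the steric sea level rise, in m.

Δh = αQ/(ρcₚ) = 1.5×10⁻⁴ × 2.8×10⁹ / (1029 × 3910) ≈ 0.10439 m

Δh ≈ 0.104 m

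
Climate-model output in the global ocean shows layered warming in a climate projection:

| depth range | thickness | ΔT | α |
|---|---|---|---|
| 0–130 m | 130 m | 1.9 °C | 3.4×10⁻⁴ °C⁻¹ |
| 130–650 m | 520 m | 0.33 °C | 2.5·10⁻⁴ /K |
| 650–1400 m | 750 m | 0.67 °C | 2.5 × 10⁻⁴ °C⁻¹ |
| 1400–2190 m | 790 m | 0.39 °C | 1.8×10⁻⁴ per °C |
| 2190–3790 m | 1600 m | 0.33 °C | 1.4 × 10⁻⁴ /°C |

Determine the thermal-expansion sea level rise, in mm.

1.9 × 3.4×10⁻⁴ × 130 = 0.08398 m
Layer 2: 0.33 × 2.5×10⁻⁴ × 520 = 0.04290 m
Layer 3: 750 × 0.67 × 2.5×10⁻⁴ = 0.125625 m
1400–2190 m: 0.39 × 1.8×10⁻⁴ × 790 = 0.055458 m
Layer 5: 0.33 × 1600 × 1.4×10⁻⁴ = 0.07392 m
Δh = 0.08398 + 0.04290 + 0.125625 + 0.055458 + 0.07392 = 0.381883 m

about 382 mm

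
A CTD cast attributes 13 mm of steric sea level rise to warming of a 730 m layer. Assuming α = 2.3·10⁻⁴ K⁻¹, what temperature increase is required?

ΔT = Δh/(αH) = 0.013 / (2.3×10⁻⁴ × 730) ≈ 0.07743 °C

ΔT ≈ 0.0774 °C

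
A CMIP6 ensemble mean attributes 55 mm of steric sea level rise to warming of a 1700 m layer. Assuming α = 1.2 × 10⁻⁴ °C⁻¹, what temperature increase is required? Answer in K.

about 0.270 K

ΔT = Δh/(αH) = 0.055 / (1.2×10⁻⁴ × 1700) ≈ 0.2696 K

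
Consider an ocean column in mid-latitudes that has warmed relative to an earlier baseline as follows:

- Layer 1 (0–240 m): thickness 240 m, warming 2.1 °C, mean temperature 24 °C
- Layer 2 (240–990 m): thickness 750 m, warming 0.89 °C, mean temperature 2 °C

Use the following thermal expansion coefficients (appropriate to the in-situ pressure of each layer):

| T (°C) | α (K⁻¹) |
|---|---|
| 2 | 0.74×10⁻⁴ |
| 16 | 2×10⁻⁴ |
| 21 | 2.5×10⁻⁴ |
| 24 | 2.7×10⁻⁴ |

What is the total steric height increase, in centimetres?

Layer 1 at 24 °C → α = 2.7×10⁻⁴ K⁻¹
Layer 2 at 2 °C → α = 0.74×10⁻⁴ K⁻¹
0–240 m: 2.1 × 240 × 2.7×10⁻⁴ = 0.13608 m
750 × 0.89 × 0.74×10⁻⁴ = 0.049395 m
Δh = 0.13608 + 0.049395 = 0.185475 m

about 18.5 cm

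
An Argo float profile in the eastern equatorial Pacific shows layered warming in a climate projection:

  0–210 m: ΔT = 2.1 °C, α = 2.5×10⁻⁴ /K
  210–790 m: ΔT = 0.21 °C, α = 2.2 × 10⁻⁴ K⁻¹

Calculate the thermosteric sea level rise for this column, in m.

Δh = 0.14 m

0–210 m: 2.5×10⁻⁴ × 2.1 × 210 = 0.11025 m
0.21 × 580 × 2.2×10⁻⁴ = 0.026796 m
Δh = 0.11025 + 0.026796 = 0.137046 m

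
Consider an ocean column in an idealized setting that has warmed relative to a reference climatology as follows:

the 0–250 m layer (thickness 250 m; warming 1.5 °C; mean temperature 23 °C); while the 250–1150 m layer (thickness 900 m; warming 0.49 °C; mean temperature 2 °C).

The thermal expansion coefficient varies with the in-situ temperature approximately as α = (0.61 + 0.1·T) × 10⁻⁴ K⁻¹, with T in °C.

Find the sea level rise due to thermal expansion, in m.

Δh ≈ 0.14 m

Layer 1: α = (0.61 + 0.1×23)×10⁻⁴ = 2.91×10⁻⁴ K⁻¹
Layer 2: α = (0.61 + 0.1×2)×10⁻⁴ = 0.81×10⁻⁴ K⁻¹
1.5 × 2.91×10⁻⁴ × 250 = 0.109125 m
Layer 2: 0.81×10⁻⁴ × 900 × 0.49 = 0.035721 m
Δh = 0.109125 + 0.035721 = 0.144846 m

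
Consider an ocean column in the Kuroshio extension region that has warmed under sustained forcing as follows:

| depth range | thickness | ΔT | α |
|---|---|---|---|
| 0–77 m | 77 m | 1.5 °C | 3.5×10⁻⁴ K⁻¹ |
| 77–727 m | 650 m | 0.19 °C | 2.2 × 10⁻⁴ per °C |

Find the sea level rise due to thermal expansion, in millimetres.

1.5 × 77 × 3.5×10⁻⁴ = 0.040425 m
2.2×10⁻⁴ × 650 × 0.19 = 0.02717 m
Δh = 0.040425 + 0.02717 = 0.067595 m ≈ 68 mm

68 mm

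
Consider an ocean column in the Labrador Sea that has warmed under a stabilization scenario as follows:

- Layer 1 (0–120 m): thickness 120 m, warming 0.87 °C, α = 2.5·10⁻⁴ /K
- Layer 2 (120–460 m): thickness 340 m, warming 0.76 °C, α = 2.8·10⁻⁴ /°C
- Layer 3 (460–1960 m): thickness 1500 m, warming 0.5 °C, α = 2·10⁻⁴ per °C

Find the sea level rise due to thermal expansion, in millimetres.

about 248 mm

Layer 1: 0.87 × 120 × 2.5×10⁻⁴ = 0.02610 m
Layer 2: 340 × 2.8×10⁻⁴ × 0.76 = 0.072352 m
Layer 3: 1500 × 2×10⁻⁴ × 0.5 = 0.15000 m
Δh = 0.02610 + 0.072352 + 0.15000 = 0.248452 m ≈ 248 mm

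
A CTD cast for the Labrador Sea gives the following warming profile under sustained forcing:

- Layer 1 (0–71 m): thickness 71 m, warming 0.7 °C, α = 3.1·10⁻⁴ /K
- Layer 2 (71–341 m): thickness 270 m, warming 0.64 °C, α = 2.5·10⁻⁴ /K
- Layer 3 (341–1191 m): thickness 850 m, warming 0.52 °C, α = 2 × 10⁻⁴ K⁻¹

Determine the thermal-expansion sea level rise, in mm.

Layer 1: 71 × 3.1×10⁻⁴ × 0.7 = 0.015407 m
71–341 m: 0.64 × 270 × 2.5×10⁻⁴ = 0.04320 m
0.52 × 850 × 2×10⁻⁴ = 0.08840 m
Δh = 0.015407 + 0.04320 + 0.08840 = 0.147007 m

Δh = 150 mm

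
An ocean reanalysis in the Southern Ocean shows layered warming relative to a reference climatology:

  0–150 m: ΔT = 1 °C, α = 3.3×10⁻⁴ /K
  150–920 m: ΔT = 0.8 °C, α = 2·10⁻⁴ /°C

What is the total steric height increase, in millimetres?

Δh ≈ 173 mm

0–150 m: 150 × 1 × 3.3×10⁻⁴ = 0.04950 m
150–920 m: 770 × 0.8 × 2×10⁻⁴ = 0.12320 m
Δh = 0.04950 + 0.12320 = 0.17270 m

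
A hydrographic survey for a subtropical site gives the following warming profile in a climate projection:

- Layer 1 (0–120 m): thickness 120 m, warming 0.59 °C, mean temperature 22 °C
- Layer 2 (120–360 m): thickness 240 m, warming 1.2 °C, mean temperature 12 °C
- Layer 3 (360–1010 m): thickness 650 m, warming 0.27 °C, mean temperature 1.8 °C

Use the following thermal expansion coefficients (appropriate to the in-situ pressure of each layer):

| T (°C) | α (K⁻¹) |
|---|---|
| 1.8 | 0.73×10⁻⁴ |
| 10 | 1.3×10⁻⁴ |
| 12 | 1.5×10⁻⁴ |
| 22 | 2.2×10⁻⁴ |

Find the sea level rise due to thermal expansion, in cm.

7.2 cm of thermosteric rise

Layer 1 at 22 °C → α = 2.2×10⁻⁴ K⁻¹
Layer 2 at 12 °C → α = 1.5×10⁻⁴ K⁻¹
Layer 3 at 1.8 °C → α = 0.73×10⁻⁴ K⁻¹
Layer 1: 120 × 2.2×10⁻⁴ × 0.59 = 0.015576 m
1.2 × 1.5×10⁻⁴ × 240 = 0.04320 m
360–1010 m: 0.27 × 650 × 0.73×10⁻⁴ = 0.0128115 m
Δh = 0.015576 + 0.04320 + 0.0128115 = 0.0715875 m ≈ 7.2 cm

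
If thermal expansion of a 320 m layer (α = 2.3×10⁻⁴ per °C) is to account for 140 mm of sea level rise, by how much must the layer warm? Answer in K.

about 1.90 K

ΔT = Δh/(αH) = 0.14 / (2.3×10⁻⁴ × 320) ≈ 1.902 K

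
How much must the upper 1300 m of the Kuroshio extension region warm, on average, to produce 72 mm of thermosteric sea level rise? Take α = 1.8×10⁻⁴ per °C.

ΔT ≈ 0.31 K

ΔT = Δh/(αH) = 0.072 / (1.8×10⁻⁴ × 1300) ≈ 0.3077 K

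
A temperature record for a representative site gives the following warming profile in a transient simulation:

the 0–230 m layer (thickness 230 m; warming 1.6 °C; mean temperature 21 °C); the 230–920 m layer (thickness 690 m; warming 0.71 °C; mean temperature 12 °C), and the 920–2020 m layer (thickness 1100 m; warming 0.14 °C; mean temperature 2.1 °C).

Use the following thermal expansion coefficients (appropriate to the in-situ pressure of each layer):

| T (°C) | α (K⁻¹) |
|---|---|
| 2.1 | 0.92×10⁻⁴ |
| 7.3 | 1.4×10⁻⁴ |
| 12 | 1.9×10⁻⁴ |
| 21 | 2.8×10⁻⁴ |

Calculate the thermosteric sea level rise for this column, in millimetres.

Layer 1 at 21 °C → α = 2.8×10⁻⁴ K⁻¹
Layer 2 at 12 °C → α = 1.9×10⁻⁴ K⁻¹
Layer 3 at 2.1 °C → α = 0.92×10⁻⁴ K⁻¹
1.6 × 230 × 2.8×10⁻⁴ = 0.10304 m
230–920 m: 690 × 0.71 × 1.9×10⁻⁴ = 0.093081 m
0.92×10⁻⁴ × 1100 × 0.14 = 0.014168 m
Δh = 0.10304 + 0.093081 + 0.014168 = 0.210289 m

Δh ≈ 210 mm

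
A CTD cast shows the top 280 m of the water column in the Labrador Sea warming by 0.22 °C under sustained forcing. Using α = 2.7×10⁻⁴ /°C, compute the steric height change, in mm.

Δh = αΔT·H = 2.7×10⁻⁴ × 0.22 × 280 = 0.016632 m

16.6 mm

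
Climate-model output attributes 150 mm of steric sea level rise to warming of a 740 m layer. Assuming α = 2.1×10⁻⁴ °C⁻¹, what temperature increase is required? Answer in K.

ΔT = Δh/(αH) = 0.15 / (2.1×10⁻⁴ × 740) ≈ 0.9653 K

about 0.965 K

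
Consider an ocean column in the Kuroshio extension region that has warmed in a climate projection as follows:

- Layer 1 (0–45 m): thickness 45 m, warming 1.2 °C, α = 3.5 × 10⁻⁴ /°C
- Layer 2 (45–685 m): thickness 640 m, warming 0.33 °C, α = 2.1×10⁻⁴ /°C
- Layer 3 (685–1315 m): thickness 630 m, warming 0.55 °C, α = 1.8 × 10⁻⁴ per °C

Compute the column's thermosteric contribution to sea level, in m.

0–45 m: 1.2 × 3.5×10⁻⁴ × 45 = 0.01890 m
45–685 m: 2.1×10⁻⁴ × 640 × 0.33 = 0.044352 m
Layer 3: 0.55 × 1.8×10⁻⁴ × 630 = 0.06237 m
Δh = 0.01890 + 0.044352 + 0.06237 = 0.125622 m

0.126 m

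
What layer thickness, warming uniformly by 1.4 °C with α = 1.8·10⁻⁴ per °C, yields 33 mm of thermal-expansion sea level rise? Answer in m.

H = Δh/(αΔT) = 0.033 / (1.8×10⁻⁴ × 1.4) ≈ 131.0 m

about 130 m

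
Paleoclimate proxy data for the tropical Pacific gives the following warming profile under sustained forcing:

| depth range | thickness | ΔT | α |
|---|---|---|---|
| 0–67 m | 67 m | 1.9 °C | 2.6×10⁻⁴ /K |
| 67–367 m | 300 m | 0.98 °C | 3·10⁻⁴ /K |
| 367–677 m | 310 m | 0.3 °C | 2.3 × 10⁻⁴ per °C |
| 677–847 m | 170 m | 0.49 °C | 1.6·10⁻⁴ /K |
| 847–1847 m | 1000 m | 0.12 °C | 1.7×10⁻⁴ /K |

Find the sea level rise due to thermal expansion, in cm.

0–67 m: 2.6×10⁻⁴ × 1.9 × 67 = 0.033098 m
300 × 0.98 × 3×10⁻⁴ = 0.08820 m
367–677 m: 0.3 × 310 × 2.3×10⁻⁴ = 0.02139 m
677–847 m: 0.49 × 170 × 1.6×10⁻⁴ = 0.013328 m
847–1847 m: 1000 × 0.12 × 1.7×10⁻⁴ = 0.02040 m
Δh = 0.033098 + 0.08820 + 0.02139 + 0.013328 + 0.02040 = 0.176416 m

17.6 cm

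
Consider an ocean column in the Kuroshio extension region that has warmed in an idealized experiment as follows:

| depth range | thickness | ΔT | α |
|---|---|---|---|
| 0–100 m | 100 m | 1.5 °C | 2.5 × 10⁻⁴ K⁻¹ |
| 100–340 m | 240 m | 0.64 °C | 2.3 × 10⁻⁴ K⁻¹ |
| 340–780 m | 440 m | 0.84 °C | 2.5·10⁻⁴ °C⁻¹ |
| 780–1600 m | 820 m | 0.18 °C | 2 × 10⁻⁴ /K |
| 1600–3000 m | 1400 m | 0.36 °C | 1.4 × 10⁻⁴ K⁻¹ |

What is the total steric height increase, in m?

1.5 × 100 × 2.5×10⁻⁴ = 0.03750 m
100–340 m: 240 × 2.3×10⁻⁴ × 0.64 = 0.035328 m
2.5×10⁻⁴ × 440 × 0.84 = 0.09240 m
Layer 4: 0.18 × 2×10⁻⁴ × 820 = 0.02952 m
Layer 5: 0.36 × 1.4×10⁻⁴ × 1400 = 0.07056 m
Δh = 0.03750 + 0.035328 + 0.09240 + 0.02952 + 0.07056 = 0.265308 m

0.265 m of thermosteric rise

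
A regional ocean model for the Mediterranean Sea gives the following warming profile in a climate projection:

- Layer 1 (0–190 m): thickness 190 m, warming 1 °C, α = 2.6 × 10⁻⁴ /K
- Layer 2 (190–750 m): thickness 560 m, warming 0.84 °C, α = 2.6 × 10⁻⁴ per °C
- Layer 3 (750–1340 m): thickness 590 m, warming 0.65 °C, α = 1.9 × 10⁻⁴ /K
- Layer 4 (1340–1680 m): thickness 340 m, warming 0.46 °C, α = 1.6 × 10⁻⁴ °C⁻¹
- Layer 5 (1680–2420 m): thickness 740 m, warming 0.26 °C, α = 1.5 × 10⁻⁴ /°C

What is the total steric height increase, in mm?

1 × 190 × 2.6×10⁻⁴ = 0.04940 m
Layer 2: 2.6×10⁻⁴ × 560 × 0.84 = 0.122304 m
750–1340 m: 590 × 0.65 × 1.9×10⁻⁴ = 0.072865 m
1340–1680 m: 0.46 × 1.6×10⁻⁴ × 340 = 0.025024 m
740 × 0.26 × 1.5×10⁻⁴ = 0.02886 m
Δh = 0.04940 + 0.122304 + 0.072865 + 0.025024 + 0.02886 = 0.298453 m

about 298 mm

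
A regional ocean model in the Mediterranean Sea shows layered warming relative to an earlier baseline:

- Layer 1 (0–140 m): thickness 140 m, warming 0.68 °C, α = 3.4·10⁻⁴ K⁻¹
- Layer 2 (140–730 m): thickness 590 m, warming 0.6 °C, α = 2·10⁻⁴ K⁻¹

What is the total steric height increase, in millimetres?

Layer 1: 140 × 0.68 × 3.4×10⁻⁴ = 0.032368 m
140–730 m: 590 × 2×10⁻⁴ × 0.6 = 0.07080 m
Δh = 0.032368 + 0.07080 = 0.103168 m

Δh ≈ 100 mm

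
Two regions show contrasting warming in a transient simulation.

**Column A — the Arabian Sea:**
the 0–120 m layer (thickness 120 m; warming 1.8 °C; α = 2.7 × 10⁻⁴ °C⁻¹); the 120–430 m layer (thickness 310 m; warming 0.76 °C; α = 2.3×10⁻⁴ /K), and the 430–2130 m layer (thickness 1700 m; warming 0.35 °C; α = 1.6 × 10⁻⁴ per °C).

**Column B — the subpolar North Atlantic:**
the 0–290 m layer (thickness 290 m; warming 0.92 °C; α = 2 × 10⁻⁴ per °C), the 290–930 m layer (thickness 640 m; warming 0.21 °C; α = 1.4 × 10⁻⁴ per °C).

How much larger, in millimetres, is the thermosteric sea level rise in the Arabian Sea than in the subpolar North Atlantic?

140 mm

A 0–120 m: 2.7×10⁻⁴ × 120 × 1.8 = 0.05832 m
A 120–430 m: 0.76 × 2.3×10⁻⁴ × 310 = 0.054188 m
A 1.6×10⁻⁴ × 0.35 × 1700 = 0.09520 m
A total: 0.207708 m
B Layer 1: 290 × 2×10⁻⁴ × 0.92 = 0.05336 m
B 290–930 m: 640 × 1.4×10⁻⁴ × 0.21 = 0.018816 m
B total: 0.072176 m
Difference: 0.207708 − 0.072176 = 0.135532 m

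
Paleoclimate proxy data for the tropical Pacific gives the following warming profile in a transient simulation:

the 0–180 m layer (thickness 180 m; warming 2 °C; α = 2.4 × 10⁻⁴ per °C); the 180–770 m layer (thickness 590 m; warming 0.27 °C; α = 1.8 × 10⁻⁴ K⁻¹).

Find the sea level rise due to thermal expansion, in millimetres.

Layer 1: 2.4×10⁻⁴ × 2 × 180 = 0.08640 m
180–770 m: 0.27 × 1.8×10⁻⁴ × 590 = 0.028674 m
Δh = 0.08640 + 0.028674 = 0.115074 m

115 mm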